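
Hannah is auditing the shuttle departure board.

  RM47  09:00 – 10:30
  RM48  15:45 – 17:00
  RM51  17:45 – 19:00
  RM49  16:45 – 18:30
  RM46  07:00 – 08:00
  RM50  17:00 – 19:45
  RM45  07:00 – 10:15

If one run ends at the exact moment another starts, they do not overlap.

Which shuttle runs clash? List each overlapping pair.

Two intervals overlap when each starts before the other ends.
Sorted by start: RM45, RM46, RM47, RM48, RM49, RM50, RM51.
RM46 starts before RM45 ends → RM45 and RM46 overlap.
RM47 starts before RM45 ends → RM45 and RM47 overlap.
RM48 starts after RM45 ends, so RM45 has no further overlaps.
RM47 starts after RM46 ends, so RM46 has no further overlaps.
RM48 starts after RM47 ends, so RM47 has no further overlaps.
RM49 starts before RM48 ends → RM48 and RM49 overlap.
RM50 starts exactly when RM48 ends (back-to-back, no overlap), so RM48 has no further overlaps.
RM50 starts before RM49 ends → RM49 and RM50 overlap.
RM51 starts before RM49 ends → RM49 and RM51 overlap.
RM51 starts before RM50 ends → RM50 and RM51 overlap.

RM45 & RM46, RM45 & RM47, RM48 & RM49, RM49 & RM50, RM49 & RM51, RM50 & RM51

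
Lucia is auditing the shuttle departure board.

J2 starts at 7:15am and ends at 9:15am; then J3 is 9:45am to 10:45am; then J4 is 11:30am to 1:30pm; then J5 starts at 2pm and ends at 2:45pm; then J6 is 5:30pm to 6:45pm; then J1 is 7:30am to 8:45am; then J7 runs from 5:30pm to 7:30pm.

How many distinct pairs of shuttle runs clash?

Sorted by start: J2, J1, J3, J4, J5, J6, J7.
J1 starts before J2 ends → J2 and J1 overlap.
J3 starts after J2 ends, so J2 has no further overlaps.
J3 starts after J1 ends, so J1 has no further overlaps.
J4 starts after J3 ends, so J3 has no further overlaps.
J5 starts after J4 ends, so J4 has no further overlaps.
J6 starts after J5 ends, so J5 has no further overlaps.
J7 starts before J6 ends → J6 and J7 overlap.
Overlapping pairs: J1 & J2, J6 & J7 — 2 in total.

2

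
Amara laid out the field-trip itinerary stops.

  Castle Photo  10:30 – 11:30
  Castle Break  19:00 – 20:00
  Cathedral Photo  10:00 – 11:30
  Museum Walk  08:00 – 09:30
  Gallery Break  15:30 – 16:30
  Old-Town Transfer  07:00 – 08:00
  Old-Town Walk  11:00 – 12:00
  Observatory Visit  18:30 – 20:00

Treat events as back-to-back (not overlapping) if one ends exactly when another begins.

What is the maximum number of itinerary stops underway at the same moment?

Walk through starts and ends in time order (an end at T is processed before a start at T):
07:00 start Old-Town Transfer → 1
08:00 end Old-Town Transfer → 0
08:00 start Museum Walk → 1
09:30 end Museum Walk → 0
10:00 start Cathedral Photo → 1
10:30 start Castle Photo → 2
11:00 start Old-Town Walk → 3
11:30 end Castle Photo → 2
11:30 end Cathedral Photo → 1
12:00 end Old-Town Walk → 0
15:30 start Gallery Break → 1
16:30 end Gallery Break → 0
18:30 start Observatory Visit → 1
19:00 start Castle Break → 2
20:00 end Castle Break → 1
20:00 end Observatory Visit → 0
Peak is 3, at 11:00 (Castle Photo, Cathedral Photo, Old-Town Walk).

3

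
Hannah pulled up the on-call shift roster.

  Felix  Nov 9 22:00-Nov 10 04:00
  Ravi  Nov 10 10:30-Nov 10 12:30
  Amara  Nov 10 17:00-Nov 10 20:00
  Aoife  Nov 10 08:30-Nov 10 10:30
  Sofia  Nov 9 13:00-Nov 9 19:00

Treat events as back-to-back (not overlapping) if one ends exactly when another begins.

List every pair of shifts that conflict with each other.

Check each pair: they overlap iff neither finishes before the other starts.
Sorted by start: Sofia, Felix, Aoife, Ravi, Amara.
Felix starts after Sofia ends — done with Sofia.
Aoife starts after Felix ends — done with Felix.
Ravi starts exactly when Aoife ends (back-to-back, no overlap) — done with Aoife.
Amara starts after Ravi ends.

no overlapping pairs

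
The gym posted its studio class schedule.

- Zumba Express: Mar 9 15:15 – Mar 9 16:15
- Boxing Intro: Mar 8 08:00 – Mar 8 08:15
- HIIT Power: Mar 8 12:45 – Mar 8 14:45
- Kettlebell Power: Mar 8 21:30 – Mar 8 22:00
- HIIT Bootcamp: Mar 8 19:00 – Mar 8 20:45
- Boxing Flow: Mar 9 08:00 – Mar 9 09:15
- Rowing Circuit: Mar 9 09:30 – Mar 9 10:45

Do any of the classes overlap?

No

Sorted by start: Boxing Intro, HIIT Power, HIIT Bootcamp, Kettlebell Power, Boxing Flow, Rowing Circuit, Zumba Express.
HIIT Power starts after Boxing Intro ends, so Boxing Intro has no further overlaps.
HIIT Bootcamp starts after HIIT Power ends, so HIIT Power has no further overlaps.
Kettlebell Power starts after HIIT Bootcamp ends, so HIIT Bootcamp has no further overlaps.
Boxing Flow starts after Kettlebell Power ends, so Kettlebell Power has no further overlaps.
Rowing Circuit starts after Boxing Flow ends, so Boxing Flow has no further overlaps.
Zumba Express starts after Rowing Circuit ends.
Every pair is clear; the schedule has no overlaps.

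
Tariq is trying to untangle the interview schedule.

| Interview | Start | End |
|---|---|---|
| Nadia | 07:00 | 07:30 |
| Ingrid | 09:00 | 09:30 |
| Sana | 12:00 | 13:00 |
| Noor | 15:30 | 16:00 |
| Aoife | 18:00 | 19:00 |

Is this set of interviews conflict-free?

Sorted by start: Nadia, Ingrid, Sana, Noor, Aoife.
Ingrid starts after Nadia ends, so Nadia has no further overlaps.
Sana starts after Ingrid ends, so Ingrid has no further overlaps.
Noor starts after Sana ends, so Sana has no further overlaps.
Aoife starts after Noor ends.
Every pair is clear; the schedule has no overlaps.

Yes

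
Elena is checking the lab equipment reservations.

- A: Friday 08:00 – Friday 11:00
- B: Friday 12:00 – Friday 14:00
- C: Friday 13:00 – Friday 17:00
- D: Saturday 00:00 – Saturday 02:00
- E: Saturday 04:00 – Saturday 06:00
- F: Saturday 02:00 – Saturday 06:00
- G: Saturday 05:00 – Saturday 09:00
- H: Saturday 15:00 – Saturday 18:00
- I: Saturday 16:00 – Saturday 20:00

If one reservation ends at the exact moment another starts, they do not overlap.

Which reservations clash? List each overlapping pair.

Sorted by start: A, B, C, D, F, E, G, H, I.
B starts after A ends, so nothing later overlaps A either.
C starts before B ends → B and C overlap.
D starts after B ends, so nothing later overlaps B either.
D starts after C ends, so nothing later overlaps C either.
F starts exactly when D ends (back-to-back, no overlap), so nothing later overlaps D either.
E starts before F ends → F and E overlap.
G starts before F ends → F and G overlap.
H starts after F ends, so nothing later overlaps F either.
G starts before E ends → E and G overlap.
H starts after E ends, so nothing later overlaps E either.
H starts after G ends, so nothing later overlaps G either.
I starts before H ends → H and I overlap.

B & C, E & F, E & G, F & G, H & I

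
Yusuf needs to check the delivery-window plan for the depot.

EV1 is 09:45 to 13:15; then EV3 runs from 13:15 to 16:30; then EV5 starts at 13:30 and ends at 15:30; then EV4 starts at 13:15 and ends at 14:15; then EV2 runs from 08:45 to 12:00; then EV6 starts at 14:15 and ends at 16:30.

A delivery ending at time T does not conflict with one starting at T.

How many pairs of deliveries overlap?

6

Sorted by start: EV2, EV1, EV3, EV4, EV5, EV6.
EV1 starts before EV2 ends → EV2 and EV1 overlap.
EV3 starts after EV2 ends — done with EV2.
EV3 starts exactly when EV1 ends (back-to-back, no overlap) — done with EV1.
EV4 starts before EV3 ends → EV3 and EV4 overlap.
EV5 starts before EV3 ends → EV3 and EV5 overlap.
EV6 starts before EV3 ends → EV3 and EV6 overlap.
EV5 starts before EV4 ends → EV4 and EV5 overlap.
EV6 starts exactly when EV4 ends (back-to-back, no overlap).
EV6 starts before EV5 ends → EV5 and EV6 overlap.
Overlapping pairs: EV1 & EV2, EV3 & EV4, EV3 & EV5, EV3 & EV6, EV4 & EV5, EV5 & EV6 — 6 in total.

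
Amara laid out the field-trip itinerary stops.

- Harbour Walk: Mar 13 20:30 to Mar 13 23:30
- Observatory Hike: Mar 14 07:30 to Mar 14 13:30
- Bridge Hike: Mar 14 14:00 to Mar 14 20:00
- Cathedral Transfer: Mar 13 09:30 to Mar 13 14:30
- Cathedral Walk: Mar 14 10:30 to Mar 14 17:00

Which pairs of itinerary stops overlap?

Bridge Hike & Cathedral Walk, Cathedral Walk & Observatory Hike

Sorted by start: Cathedral Transfer, Harbour Walk, Observatory Hike, Cathedral Walk, Bridge Hike.
Harbour Walk starts after Cathedral Transfer ends, so nothing later overlaps Cathedral Transfer either.
Observatory Hike starts after Harbour Walk ends, so nothing later overlaps Harbour Walk either.
Cathedral Walk starts before Observatory Hike ends → Observatory Hike and Cathedral Walk overlap.
Bridge Hike starts after Observatory Hike ends.
Bridge Hike starts before Cathedral Walk ends → Cathedral Walk and Bridge Hike overlap.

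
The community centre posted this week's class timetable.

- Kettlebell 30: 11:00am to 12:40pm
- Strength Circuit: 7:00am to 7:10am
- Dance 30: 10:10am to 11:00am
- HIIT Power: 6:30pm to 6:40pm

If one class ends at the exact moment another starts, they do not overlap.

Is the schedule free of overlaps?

Sorted by start: Strength Circuit, Dance 30, Kettlebell 30, HIIT Power.
Dance 30 starts after Strength Circuit ends; Strength Circuit is clear from here.
Kettlebell 30 starts exactly when Dance 30 ends (back-to-back, no overlap); Dance 30 is clear from here.
HIIT Power starts after Kettlebell 30 ends.
Every pair is clear; the schedule has no overlaps.

Yes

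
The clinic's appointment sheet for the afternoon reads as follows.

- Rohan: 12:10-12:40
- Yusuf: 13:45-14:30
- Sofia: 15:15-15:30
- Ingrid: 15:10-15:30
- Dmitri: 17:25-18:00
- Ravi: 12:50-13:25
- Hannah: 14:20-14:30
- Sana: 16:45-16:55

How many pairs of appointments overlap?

2

Sorted by start: Rohan, Ravi, Yusuf, Hannah, Ingrid, Sofia, Sana, Dmitri.
Ravi starts after Rohan ends; Rohan is clear from here.
Yusuf starts after Ravi ends; Ravi is clear from here.
Hannah starts before Yusuf ends → Yusuf and Hannah overlap.
Ingrid starts after Yusuf ends; Yusuf is clear from here.
Ingrid starts after Hannah ends; Hannah is clear from here.
Sofia starts before Ingrid ends → Ingrid and Sofia overlap.
Sana starts after Ingrid ends; Ingrid is clear from here.
Sana starts after Sofia ends; Sofia is clear from here.
Dmitri starts after Sana ends.
Overlapping pairs: Hannah & Yusuf, Ingrid & Sofia — 2 in total.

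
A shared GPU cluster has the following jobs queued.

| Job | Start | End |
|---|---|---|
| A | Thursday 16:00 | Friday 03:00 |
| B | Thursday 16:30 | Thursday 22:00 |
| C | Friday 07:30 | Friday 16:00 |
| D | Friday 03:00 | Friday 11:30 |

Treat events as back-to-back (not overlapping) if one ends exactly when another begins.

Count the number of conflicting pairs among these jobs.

Sorted by start: A, B, D, C.
B starts before A ends → A and B overlap.
D starts exactly when A ends (back-to-back, no overlap); A is clear from here.
D starts after B ends; B is clear from here.
C starts before D ends → D and C overlap.
Overlapping pairs: A & B, C & D — 2 in total.

2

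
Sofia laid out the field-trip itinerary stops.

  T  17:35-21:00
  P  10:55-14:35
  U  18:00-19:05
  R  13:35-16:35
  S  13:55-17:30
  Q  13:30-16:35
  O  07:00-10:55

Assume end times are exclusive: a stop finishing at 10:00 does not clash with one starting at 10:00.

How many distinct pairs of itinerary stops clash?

7

Sorted by start: O, P, Q, R, S, T, U.
P starts exactly when O ends (back-to-back, no overlap) — done with O.
Q starts before P ends → P and Q overlap.
R starts before P ends → P and R overlap.
S starts before P ends → P and S overlap.
T starts after P ends — done with P.
R starts before Q ends → Q and R overlap.
S starts before Q ends → Q and S overlap.
T starts after Q ends — done with Q.
S starts before R ends → R and S overlap.
T starts after R ends — done with R.
T starts after S ends — done with S.
U starts before T ends → T and U overlap.
Overlapping pairs: P & Q, P & R, P & S, Q & R, Q & S, R & S, T & U — 7 in total.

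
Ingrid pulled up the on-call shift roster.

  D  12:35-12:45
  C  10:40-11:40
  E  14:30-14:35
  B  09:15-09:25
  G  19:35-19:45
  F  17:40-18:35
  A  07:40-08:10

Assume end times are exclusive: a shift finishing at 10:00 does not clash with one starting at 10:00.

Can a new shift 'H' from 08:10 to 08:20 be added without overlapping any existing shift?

Yes — the slot is free

A: ends 08:10 at or before H starts 08:10 → clear.
B: starts 09:15 at or after H ends 08:20 → clear.
C: starts 10:40 at or after H ends 08:20 → clear.
D: starts 12:35 at or after H ends 08:20 → clear.
E: starts 14:30 at or after H ends 08:20 → clear.
F: starts 17:40 at or after H ends 08:20 → clear.
G: starts 19:35 at or after H ends 08:20 → clear.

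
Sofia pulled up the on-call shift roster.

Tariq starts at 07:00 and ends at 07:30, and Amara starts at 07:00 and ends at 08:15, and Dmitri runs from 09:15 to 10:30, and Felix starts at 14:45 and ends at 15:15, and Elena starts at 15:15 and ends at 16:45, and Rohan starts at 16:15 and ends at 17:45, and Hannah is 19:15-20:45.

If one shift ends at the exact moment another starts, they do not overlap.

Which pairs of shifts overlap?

Sorted by start: Tariq, Amara, Dmitri, Felix, Elena, Rohan, Hannah.
Amara starts before Tariq ends → Tariq and Amara overlap.
Dmitri starts after Tariq ends; Tariq is clear from here.
Dmitri starts after Amara ends; Amara is clear from here.
Felix starts after Dmitri ends; Dmitri is clear from here.
Elena starts exactly when Felix ends (back-to-back, no overlap); Felix is clear from here.
Rohan starts before Elena ends → Elena and Rohan overlap.
Hannah starts after Elena ends.
Hannah starts after Rohan ends.

Amara & Tariq, Elena & Rohan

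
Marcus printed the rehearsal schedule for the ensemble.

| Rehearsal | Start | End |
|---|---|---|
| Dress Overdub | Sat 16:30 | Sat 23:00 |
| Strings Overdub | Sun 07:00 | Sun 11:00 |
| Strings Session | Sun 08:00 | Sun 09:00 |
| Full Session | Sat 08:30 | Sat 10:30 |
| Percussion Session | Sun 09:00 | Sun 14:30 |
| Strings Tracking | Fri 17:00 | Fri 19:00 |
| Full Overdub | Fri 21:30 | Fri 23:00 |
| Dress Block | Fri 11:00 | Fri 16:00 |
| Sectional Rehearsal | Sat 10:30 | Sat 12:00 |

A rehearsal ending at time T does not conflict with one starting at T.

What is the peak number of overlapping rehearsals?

2

Sweep the timeline, counting +1 at each start and −1 at each end (ends before starts at a tie):
Fri 11:00 start Dress Block → 1
Fri 16:00 end Dress Block → 0
Fri 17:00 start Strings Tracking → 1
Fri 19:00 end Strings Tracking → 0
Fri 21:30 start Full Overdub → 1
Fri 23:00 end Full Overdub → 0
Sat 08:30 start Full Session → 1
Sat 10:30 end Full Session → 0
Sat 10:30 start Sectional Rehearsal → 1
Sat 12:00 end Sectional Rehearsal → 0
Sat 16:30 start Dress Overdub → 1
Sat 23:00 end Dress Overdub → 0
Sun 07:00 start Strings Overdub → 1
Sun 08:00 start Strings Session → 2
Sun 09:00 end Strings Session → 1
Sun 09:00 start Percussion Session → 2
Sun 11:00 end Strings Overdub → 1
Sun 14:30 end Percussion Session → 0
Peak is 2, at Sun 08:00 (Strings Overdub, Strings Session).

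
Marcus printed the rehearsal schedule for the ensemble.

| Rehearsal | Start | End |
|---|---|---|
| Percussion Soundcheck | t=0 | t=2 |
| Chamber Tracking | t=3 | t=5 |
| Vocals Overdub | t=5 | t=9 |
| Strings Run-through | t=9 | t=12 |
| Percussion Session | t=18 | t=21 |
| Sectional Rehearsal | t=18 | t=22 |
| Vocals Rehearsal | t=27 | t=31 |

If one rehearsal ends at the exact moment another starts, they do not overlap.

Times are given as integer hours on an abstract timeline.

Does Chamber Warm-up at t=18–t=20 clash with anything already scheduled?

Percussion Soundcheck: ends t=2 at or before Chamber Warm-up starts t=18 → clear.
Chamber Tracking: ends t=5 at or before Chamber Warm-up starts t=18 → clear.
Vocals Overdub: ends t=9 at or before Chamber Warm-up starts t=18 → clear.
Strings Run-through: ends t=12 at or before Chamber Warm-up starts t=18 → clear.
Percussion Session: starts t=18 before Chamber Warm-up ends t=20, and ends t=21 after Chamber Warm-up starts t=18 → overlap.
Sectional Rehearsal: starts t=18 before Chamber Warm-up ends t=20, and ends t=22 after Chamber Warm-up starts t=18 → overlap.
Vocals Rehearsal: starts t=27 at or after Chamber Warm-up ends t=20 → clear.
Chamber Warm-up overlaps Percussion Session, Sectional Rehearsal.

Yes — it overlaps Percussion Session, Sectional Rehearsal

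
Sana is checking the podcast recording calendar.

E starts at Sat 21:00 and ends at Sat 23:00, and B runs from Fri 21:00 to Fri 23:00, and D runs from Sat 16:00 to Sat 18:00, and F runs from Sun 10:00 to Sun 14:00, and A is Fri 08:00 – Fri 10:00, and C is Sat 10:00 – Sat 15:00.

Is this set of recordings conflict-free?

Check each pair: they overlap iff neither finishes before the other starts.
Sorted by start: A, B, C, D, E, F.
B starts after A ends; A is clear from here.
C starts after B ends; B is clear from here.
D starts after C ends; C is clear from here.
E starts after D ends; D is clear from here.
F starts after E ends.
Every pair is clear; the schedule has no overlaps.

Yes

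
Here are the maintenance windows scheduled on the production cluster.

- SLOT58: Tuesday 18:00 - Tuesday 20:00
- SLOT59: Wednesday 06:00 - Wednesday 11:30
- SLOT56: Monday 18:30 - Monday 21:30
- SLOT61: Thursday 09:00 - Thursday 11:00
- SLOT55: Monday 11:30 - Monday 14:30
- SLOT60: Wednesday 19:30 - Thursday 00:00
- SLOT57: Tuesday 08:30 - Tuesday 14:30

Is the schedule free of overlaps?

Yes

Sorted by start: SLOT55, SLOT56, SLOT57, SLOT58, SLOT59, SLOT60, SLOT61.
SLOT56 starts after SLOT55 ends; SLOT55 is clear from here.
SLOT57 starts after SLOT56 ends; SLOT56 is clear from here.
SLOT58 starts after SLOT57 ends; SLOT57 is clear from here.
SLOT59 starts after SLOT58 ends; SLOT58 is clear from here.
SLOT60 starts after SLOT59 ends; SLOT59 is clear from here.
SLOT61 starts after SLOT60 ends.
Every pair is clear; the schedule has no overlaps.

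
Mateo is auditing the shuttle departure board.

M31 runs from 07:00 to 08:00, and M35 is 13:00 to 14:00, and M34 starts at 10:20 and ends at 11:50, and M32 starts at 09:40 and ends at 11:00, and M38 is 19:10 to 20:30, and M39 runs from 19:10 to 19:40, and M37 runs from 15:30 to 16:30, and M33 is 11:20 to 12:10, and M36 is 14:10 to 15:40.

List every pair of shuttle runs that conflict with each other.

Sorted by start: M31, M32, M34, M33, M35, M36, M37, M38, M39.
M32 starts after M31 ends; M31 is clear from here.
M34 starts before M32 ends → M32 and M34 overlap.
M33 starts after M32 ends; M32 is clear from here.
M33 starts before M34 ends → M34 and M33 overlap.
M35 starts after M34 ends; M34 is clear from here.
M35 starts after M33 ends; M33 is clear from here.
M36 starts after M35 ends; M35 is clear from here.
M37 starts before M36 ends → M36 and M37 overlap.
M38 starts after M36 ends; M36 is clear from here.
M38 starts after M37 ends; M37 is clear from here.
M39 starts before M38 ends → M38 and M39 overlap.

M32 & M34, M33 & M34, M36 & M37, M38 & M39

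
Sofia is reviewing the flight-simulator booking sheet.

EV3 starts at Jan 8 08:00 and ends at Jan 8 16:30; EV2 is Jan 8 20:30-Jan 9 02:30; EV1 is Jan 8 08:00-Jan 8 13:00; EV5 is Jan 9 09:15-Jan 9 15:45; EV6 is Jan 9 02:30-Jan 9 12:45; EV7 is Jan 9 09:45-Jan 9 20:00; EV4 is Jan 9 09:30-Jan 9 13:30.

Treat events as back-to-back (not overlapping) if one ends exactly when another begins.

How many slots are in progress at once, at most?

4

Sweep the timeline, counting +1 at each start and −1 at each end (ends before starts at a tie):
Jan 8 08:00 start EV1 → 1
Jan 8 08:00 start EV3 → 2
Jan 8 13:00 end EV1 → 1
Jan 8 16:30 end EV3 → 0
Jan 8 20:30 start EV2 → 1
Jan 9 02:30 end EV2 → 0
Jan 9 02:30 start EV6 → 1
Jan 9 09:15 start EV5 → 2
Jan 9 09:30 start EV4 → 3
Jan 9 09:45 start EV7 → 4
Jan 9 12:45 end EV6 → 3
Jan 9 13:30 end EV4 → 2
Jan 9 15:45 end EV5 → 1
Jan 9 20:00 end EV7 → 0
Peak is 4, at Jan 9 09:45 (EV4, EV5, EV6, EV7).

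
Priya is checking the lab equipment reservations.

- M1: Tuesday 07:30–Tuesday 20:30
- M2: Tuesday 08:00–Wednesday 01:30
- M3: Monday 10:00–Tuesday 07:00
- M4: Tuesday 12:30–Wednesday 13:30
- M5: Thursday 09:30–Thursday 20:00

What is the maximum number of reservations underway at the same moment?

Sort all start/end points and keep a running count:
Monday 10:00 start M3 → 1
Tuesday 07:00 end M3 → 0
Tuesday 07:30 start M1 → 1
Tuesday 08:00 start M2 → 2
Tuesday 12:30 start M4 → 3
Tuesday 20:30 end M1 → 2
Wednesday 01:30 end M2 → 1
Wednesday 13:30 end M4 → 0
Thursday 09:30 start M5 → 1
Thursday 20:00 end M5 → 0
Peak is 3, at Tuesday 12:30 (M1, M2, M4).

3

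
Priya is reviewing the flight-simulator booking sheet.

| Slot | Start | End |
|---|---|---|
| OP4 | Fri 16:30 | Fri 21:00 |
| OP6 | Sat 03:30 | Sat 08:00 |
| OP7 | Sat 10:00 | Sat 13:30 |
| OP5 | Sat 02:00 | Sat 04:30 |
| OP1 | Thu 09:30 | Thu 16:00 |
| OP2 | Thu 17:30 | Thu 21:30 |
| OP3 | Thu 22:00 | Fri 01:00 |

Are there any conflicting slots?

Yes

Sorted by start: OP1, OP2, OP3, OP4, OP5, OP6, OP7.
OP2 starts after OP1 ends, so nothing later overlaps OP1 either.
OP3 starts after OP2 ends, so nothing later overlaps OP2 either.
OP4 starts after OP3 ends, so nothing later overlaps OP3 either.
OP5 starts after OP4 ends, so nothing later overlaps OP4 either.
OP6 starts before OP5 ends → OP5 and OP6 overlap.
That's a conflict, so the schedule is not conflict-free.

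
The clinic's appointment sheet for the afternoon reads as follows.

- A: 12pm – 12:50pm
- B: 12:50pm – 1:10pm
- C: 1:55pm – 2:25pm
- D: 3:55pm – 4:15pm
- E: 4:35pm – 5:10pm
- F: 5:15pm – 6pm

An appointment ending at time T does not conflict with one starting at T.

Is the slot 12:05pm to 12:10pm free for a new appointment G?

No — it overlaps A

A: starts 12pm before G ends 12:10pm, and ends 12:50pm after G starts 12:05pm → overlap.
B: starts 12:50pm at or after G ends 12:10pm → clear.
C: starts 1:55pm at or after G ends 12:10pm → clear.
D: starts 3:55pm at or after G ends 12:10pm → clear.
E: starts 4:35pm at or after G ends 12:10pm → clear.
F: starts 5:15pm at or after G ends 12:10pm → clear.
G overlaps A.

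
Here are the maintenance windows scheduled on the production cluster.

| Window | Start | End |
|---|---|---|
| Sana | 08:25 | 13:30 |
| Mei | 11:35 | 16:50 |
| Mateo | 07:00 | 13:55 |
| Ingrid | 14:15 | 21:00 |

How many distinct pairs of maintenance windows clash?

4

Two intervals overlap when each starts before the other ends.
Sorted by start: Mateo, Sana, Mei, Ingrid.
Sana starts before Mateo ends → Mateo and Sana overlap.
Mei starts before Mateo ends → Mateo and Mei overlap.
Ingrid starts after Mateo ends.
Mei starts before Sana ends → Sana and Mei overlap.
Ingrid starts after Sana ends.
Ingrid starts before Mei ends → Mei and Ingrid overlap.
Overlapping pairs: Ingrid & Mei, Mateo & Mei, Mateo & Sana, Mei & Sana — 4 in total.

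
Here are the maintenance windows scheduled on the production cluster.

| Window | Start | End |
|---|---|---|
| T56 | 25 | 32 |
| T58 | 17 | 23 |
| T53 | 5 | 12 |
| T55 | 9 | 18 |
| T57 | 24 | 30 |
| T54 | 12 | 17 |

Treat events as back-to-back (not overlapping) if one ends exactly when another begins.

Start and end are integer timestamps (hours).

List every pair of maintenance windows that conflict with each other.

T53 & T55, T54 & T55, T55 & T58, T56 & T57

Check each pair: they overlap iff neither finishes before the other starts.
Sorted by start: T53, T55, T54, T58, T57, T56.
T55 starts before T53 ends → T53 and T55 overlap.
T54 starts exactly when T53 ends (back-to-back, no overlap), so T53 has no further overlaps.
T54 starts before T55 ends → T55 and T54 overlap.
T58 starts before T55 ends → T55 and T58 overlap.
T57 starts after T55 ends, so T55 has no further overlaps.
T58 starts exactly when T54 ends (back-to-back, no overlap), so T54 has no further overlaps.
T57 starts after T58 ends, so T58 has no further overlaps.
T56 starts before T57 ends → T57 and T56 overlap.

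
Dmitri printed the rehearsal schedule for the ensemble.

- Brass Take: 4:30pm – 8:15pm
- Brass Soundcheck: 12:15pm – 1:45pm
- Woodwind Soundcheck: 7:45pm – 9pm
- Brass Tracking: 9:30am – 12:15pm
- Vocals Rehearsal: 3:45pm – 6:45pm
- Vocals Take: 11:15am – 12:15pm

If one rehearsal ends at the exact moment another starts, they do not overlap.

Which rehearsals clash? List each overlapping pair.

Brass Take & Vocals Rehearsal, Brass Take & Woodwind Soundcheck, Brass Tracking & Vocals Take

Sorted by start: Brass Tracking, Vocals Take, Brass Soundcheck, Vocals Rehearsal, Brass Take, Woodwind Soundcheck.
Vocals Take starts before Brass Tracking ends → Brass Tracking and Vocals Take overlap.
Brass Soundcheck starts exactly when Brass Tracking ends (back-to-back, no overlap), so nothing later overlaps Brass Tracking either.
Brass Soundcheck starts exactly when Vocals Take ends (back-to-back, no overlap), so nothing later overlaps Vocals Take either.
Vocals Rehearsal starts after Brass Soundcheck ends, so nothing later overlaps Brass Soundcheck either.
Brass Take starts before Vocals Rehearsal ends → Vocals Rehearsal and Brass Take overlap.
Woodwind Soundcheck starts after Vocals Rehearsal ends.
Woodwind Soundcheck starts before Brass Take ends → Brass Take and Woodwind Soundcheck overlap.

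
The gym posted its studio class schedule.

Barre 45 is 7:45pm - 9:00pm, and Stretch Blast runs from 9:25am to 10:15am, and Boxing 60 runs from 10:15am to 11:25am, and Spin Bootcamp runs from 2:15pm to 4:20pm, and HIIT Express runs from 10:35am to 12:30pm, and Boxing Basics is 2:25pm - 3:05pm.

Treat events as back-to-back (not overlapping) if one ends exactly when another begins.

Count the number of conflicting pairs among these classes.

2

Sorted by start: Stretch Blast, Boxing 60, HIIT Express, Spin Bootcamp, Boxing Basics, Barre 45.
Boxing 60 starts exactly when Stretch Blast ends (back-to-back, no overlap) — done with Stretch Blast.
HIIT Express starts before Boxing 60 ends → Boxing 60 and HIIT Express overlap.
Spin Bootcamp starts after Boxing 60 ends — done with Boxing 60.
Spin Bootcamp starts after HIIT Express ends — done with HIIT Express.
Boxing Basics starts before Spin Bootcamp ends → Spin Bootcamp and Boxing Basics overlap.
Barre 45 starts after Spin Bootcamp ends.
Barre 45 starts after Boxing Basics ends.
Overlapping pairs: Boxing 60 & HIIT Express, Boxing Basics & Spin Bootcamp — 2 in total.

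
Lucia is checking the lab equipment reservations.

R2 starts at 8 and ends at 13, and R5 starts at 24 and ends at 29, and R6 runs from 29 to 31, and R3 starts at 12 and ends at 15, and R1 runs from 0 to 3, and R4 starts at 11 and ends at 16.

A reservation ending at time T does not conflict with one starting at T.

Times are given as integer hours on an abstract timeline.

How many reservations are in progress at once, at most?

Sort all start/end points and keep a running count:
0 start R1 → 1
3 end R1 → 0
8 start R2 → 1
11 start R4 → 2
12 start R3 → 3
13 end R2 → 2
15 end R3 → 1
16 end R4 → 0
24 start R5 → 1
29 end R5 → 0
29 start R6 → 1
31 end R6 → 0
Peak is 3, at 12 (R2, R3, R4).

3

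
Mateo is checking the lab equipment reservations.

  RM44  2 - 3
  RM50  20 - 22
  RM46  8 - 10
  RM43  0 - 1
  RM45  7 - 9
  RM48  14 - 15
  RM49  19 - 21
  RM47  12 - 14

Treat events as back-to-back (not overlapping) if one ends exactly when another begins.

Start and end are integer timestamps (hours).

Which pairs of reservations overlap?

RM45 & RM46, RM49 & RM50

Sorted by start: RM43, RM44, RM45, RM46, RM47, RM48, RM49, RM50.
RM44 starts after RM43 ends, so nothing later overlaps RM43 either.
RM45 starts after RM44 ends, so nothing later overlaps RM44 either.
RM46 starts before RM45 ends → RM45 and RM46 overlap.
RM47 starts after RM45 ends, so nothing later overlaps RM45 either.
RM47 starts after RM46 ends, so nothing later overlaps RM46 either.
RM48 starts exactly when RM47 ends (back-to-back, no overlap), so nothing later overlaps RM47 either.
RM49 starts after RM48 ends, so nothing later overlaps RM48 either.
RM50 starts before RM49 ends → RM49 and RM50 overlap.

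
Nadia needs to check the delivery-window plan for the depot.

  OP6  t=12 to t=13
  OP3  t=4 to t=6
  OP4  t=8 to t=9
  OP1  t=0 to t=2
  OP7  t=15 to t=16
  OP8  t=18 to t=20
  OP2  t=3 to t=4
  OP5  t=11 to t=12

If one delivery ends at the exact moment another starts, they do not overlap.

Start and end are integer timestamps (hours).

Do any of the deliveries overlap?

No

Sorted by start: OP1, OP2, OP3, OP4, OP5, OP6, OP7, OP8.
OP2 starts after OP1 ends, so nothing later overlaps OP1 either.
OP3 starts exactly when OP2 ends (back-to-back, no overlap), so nothing later overlaps OP2 either.
OP4 starts after OP3 ends, so nothing later overlaps OP3 either.
OP5 starts after OP4 ends, so nothing later overlaps OP4 either.
OP6 starts exactly when OP5 ends (back-to-back, no overlap), so nothing later overlaps OP5 either.
OP7 starts after OP6 ends, so nothing later overlaps OP6 either.
OP8 starts after OP7 ends.
Every pair is clear; the schedule has no overlaps.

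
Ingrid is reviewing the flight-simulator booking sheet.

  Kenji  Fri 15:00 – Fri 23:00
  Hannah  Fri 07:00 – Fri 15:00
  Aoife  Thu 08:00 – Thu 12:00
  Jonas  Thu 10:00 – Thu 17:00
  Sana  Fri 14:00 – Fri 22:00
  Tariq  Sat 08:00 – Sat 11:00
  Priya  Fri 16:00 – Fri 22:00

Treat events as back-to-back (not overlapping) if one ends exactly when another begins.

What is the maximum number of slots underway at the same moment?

3

Sweep the timeline, counting +1 at each start and −1 at each end (ends before starts at a tie):
Thu 08:00 start Aoife → 1
Thu 10:00 start Jonas → 2
Thu 12:00 end Aoife → 1
Thu 17:00 end Jonas → 0
Fri 07:00 start Hannah → 1
Fri 14:00 start Sana → 2
Fri 15:00 end Hannah → 1
Fri 15:00 start Kenji → 2
Fri 16:00 start Priya → 3
Fri 22:00 end Priya → 2
Fri 22:00 end Sana → 1
Fri 23:00 end Kenji → 0
Sat 08:00 start Tariq → 1
Sat 11:00 end Tariq → 0
Peak is 3, at Fri 16:00 (Kenji, Priya, Sana).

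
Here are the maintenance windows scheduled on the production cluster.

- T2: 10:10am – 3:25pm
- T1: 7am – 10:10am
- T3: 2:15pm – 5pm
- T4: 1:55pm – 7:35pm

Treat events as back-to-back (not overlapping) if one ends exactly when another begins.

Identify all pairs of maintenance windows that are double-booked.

T2 & T3, T2 & T4, T3 & T4

Sorted by start: T1, T2, T4, T3.
T2 starts exactly when T1 ends (back-to-back, no overlap); T1 is clear from here.
T4 starts before T2 ends → T2 and T4 overlap.
T3 starts before T2 ends → T2 and T3 overlap.
T3 starts before T4 ends → T4 and T3 overlap.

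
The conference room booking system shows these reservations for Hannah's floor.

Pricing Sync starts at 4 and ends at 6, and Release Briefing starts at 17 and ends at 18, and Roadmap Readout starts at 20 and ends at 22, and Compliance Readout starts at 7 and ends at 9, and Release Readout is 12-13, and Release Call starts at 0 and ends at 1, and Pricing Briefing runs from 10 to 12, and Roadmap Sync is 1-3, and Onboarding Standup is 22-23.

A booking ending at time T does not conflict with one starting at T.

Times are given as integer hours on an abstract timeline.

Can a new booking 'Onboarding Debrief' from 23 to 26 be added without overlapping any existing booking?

Release Call: ends 1 at or before Onboarding Debrief starts 23 → clear.
Roadmap Sync: ends 3 at or before Onboarding Debrief starts 23 → clear.
Pricing Sync: ends 6 at or before Onboarding Debrief starts 23 → clear.
Compliance Readout: ends 9 at or before Onboarding Debrief starts 23 → clear.
Pricing Briefing: ends 12 at or before Onboarding Debrief starts 23 → clear.
Release Readout: ends 13 at or before Onboarding Debrief starts 23 → clear.
Release Briefing: ends 18 at or before Onboarding Debrief starts 23 → clear.
Roadmap Readout: ends 22 at or before Onboarding Debrief starts 23 → clear.
Onboarding Standup: ends 23 at or before Onboarding Debrief starts 23 → clear.

Yes — the slot is free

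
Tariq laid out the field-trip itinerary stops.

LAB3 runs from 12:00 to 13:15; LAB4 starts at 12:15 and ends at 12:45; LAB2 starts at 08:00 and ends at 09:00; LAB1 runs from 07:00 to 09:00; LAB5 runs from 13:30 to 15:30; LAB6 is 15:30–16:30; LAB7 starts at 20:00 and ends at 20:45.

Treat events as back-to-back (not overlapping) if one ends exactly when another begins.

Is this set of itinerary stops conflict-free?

Two intervals overlap when each starts before the other ends.
Sorted by start: LAB1, LAB2, LAB3, LAB4, LAB5, LAB6, LAB7.
LAB2 starts before LAB1 ends → LAB1 and LAB2 overlap.
That's a conflict, so the schedule is not conflict-free.

No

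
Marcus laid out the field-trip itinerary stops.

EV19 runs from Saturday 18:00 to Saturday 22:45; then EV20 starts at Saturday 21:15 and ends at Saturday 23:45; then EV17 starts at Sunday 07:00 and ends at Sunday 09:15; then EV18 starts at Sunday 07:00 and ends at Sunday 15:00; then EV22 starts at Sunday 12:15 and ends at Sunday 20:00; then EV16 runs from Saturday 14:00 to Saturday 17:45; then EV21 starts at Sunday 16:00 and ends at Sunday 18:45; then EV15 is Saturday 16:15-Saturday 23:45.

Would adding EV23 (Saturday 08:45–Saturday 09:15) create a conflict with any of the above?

No — it doesn't clash with anything

EV16: starts Saturday 14:00 at or after EV23 ends Saturday 09:15 → clear.
EV15: starts Saturday 16:15 at or after EV23 ends Saturday 09:15 → clear.
EV19: starts Saturday 18:00 at or after EV23 ends Saturday 09:15 → clear.
EV20: starts Saturday 21:15 at or after EV23 ends Saturday 09:15 → clear.
EV17: starts Sunday 07:00 at or after EV23 ends Saturday 09:15 → clear.
EV18: starts Sunday 07:00 at or after EV23 ends Saturday 09:15 → clear.
EV22: starts Sunday 12:15 at or after EV23 ends Saturday 09:15 → clear.
EV21: starts Sunday 16:00 at or after EV23 ends Saturday 09:15 → clear.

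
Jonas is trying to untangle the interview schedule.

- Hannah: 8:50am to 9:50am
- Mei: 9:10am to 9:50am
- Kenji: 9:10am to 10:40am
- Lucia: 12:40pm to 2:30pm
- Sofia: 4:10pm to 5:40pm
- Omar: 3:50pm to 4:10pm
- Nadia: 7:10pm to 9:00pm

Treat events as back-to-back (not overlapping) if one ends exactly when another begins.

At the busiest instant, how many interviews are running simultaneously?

Walk through starts and ends in time order (an end at T is processed before a start at T):
8:50am start Hannah → 1
9:10am start Kenji → 2
9:10am start Mei → 3
9:50am end Hannah → 2
9:50am end Mei → 1
10:40am end Kenji → 0
12:40pm start Lucia → 1
2:30pm end Lucia → 0
3:50pm start Omar → 1
4:10pm end Omar → 0
4:10pm start Sofia → 1
5:40pm end Sofia → 0
7:10pm start Nadia → 1
9:00pm end Nadia → 0
Peak is 3, at 9:10am (Hannah, Kenji, Mei).

3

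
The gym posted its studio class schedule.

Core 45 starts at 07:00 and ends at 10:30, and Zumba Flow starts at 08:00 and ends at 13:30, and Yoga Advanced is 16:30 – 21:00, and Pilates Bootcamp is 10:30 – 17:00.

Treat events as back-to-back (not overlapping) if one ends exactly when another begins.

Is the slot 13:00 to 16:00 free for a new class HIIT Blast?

No — it overlaps Pilates Bootcamp, Zumba Flow

Core 45: ends 10:30 at or before HIIT Blast starts 13:00 → clear.
Zumba Flow: starts 08:00 before HIIT Blast ends 16:00, and ends 13:30 after HIIT Blast starts 13:00 → overlap.
Pilates Bootcamp: starts 10:30 before HIIT Blast ends 16:00, and ends 17:00 after HIIT Blast starts 13:00 → overlap.
Yoga Advanced: starts 16:30 at or after HIIT Blast ends 16:00 → clear.
HIIT Blast overlaps Zumba Flow, Pilates Bootcamp.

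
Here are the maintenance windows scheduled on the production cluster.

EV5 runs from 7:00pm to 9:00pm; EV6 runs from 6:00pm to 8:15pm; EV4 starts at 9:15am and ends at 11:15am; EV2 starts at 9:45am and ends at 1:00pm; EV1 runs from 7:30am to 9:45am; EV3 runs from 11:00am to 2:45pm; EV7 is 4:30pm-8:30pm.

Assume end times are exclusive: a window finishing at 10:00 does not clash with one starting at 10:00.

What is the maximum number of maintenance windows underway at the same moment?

3

Walk through starts and ends in time order (an end at T is processed before a start at T):
7:30am start EV1 → 1
9:15am start EV4 → 2
9:45am end EV1 → 1
9:45am start EV2 → 2
11:00am start EV3 → 3
11:15am end EV4 → 2
1:00pm end EV2 → 1
2:45pm end EV3 → 0
4:30pm start EV7 → 1
6:00pm start EV6 → 2
7:00pm start EV5 → 3
8:15pm end EV6 → 2
8:30pm end EV7 → 1
9:00pm end EV5 → 0
Peak is 3, at 11:00am (EV2, EV3, EV4).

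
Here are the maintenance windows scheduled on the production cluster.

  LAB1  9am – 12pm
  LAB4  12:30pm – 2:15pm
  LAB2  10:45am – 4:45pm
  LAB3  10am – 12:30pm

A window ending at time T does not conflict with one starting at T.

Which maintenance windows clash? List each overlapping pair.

Sorted by start: LAB1, LAB3, LAB2, LAB4.
LAB3 starts before LAB1 ends → LAB1 and LAB3 overlap.
LAB2 starts before LAB1 ends → LAB1 and LAB2 overlap.
LAB4 starts after LAB1 ends.
LAB2 starts before LAB3 ends → LAB3 and LAB2 overlap.
LAB4 starts exactly when LAB3 ends (back-to-back, no overlap).
LAB4 starts before LAB2 ends → LAB2 and LAB4 overlap.

LAB1 & LAB2, LAB1 & LAB3, LAB2 & LAB3, LAB2 & LAB4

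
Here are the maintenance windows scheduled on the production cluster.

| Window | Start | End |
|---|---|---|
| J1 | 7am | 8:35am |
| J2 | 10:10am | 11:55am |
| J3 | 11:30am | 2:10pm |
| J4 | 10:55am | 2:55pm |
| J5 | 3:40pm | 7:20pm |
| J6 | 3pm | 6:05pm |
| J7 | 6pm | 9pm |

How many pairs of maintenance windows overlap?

6

Check each pair: they overlap iff neither finishes before the other starts.
Sorted by start: J1, J2, J4, J3, J6, J5, J7.
J2 starts after J1 ends, so J1 has no further overlaps.
J4 starts before J2 ends → J2 and J4 overlap.
J3 starts before J2 ends → J2 and J3 overlap.
J6 starts after J2 ends, so J2 has no further overlaps.
J3 starts before J4 ends → J4 and J3 overlap.
J6 starts after J4 ends, so J4 has no further overlaps.
J6 starts after J3 ends, so J3 has no further overlaps.
J5 starts before J6 ends → J6 and J5 overlap.
J7 starts before J6 ends → J6 and J7 overlap.
J7 starts before J5 ends → J5 and J7 overlap.
Overlapping pairs: J2 & J3, J2 & J4, J3 & J4, J5 & J6, J5 & J7, J6 & J7 — 6 in total.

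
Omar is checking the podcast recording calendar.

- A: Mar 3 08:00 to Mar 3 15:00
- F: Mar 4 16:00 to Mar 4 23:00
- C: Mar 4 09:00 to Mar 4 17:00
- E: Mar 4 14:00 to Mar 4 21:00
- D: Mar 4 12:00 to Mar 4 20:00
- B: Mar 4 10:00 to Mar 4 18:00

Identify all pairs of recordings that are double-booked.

B & C, B & D, B & E, B & F, C & D, C & E, C & F, D & E, D & F, E & F

Sorted by start: A, C, B, D, E, F.
C starts after A ends, so nothing later overlaps A either.
B starts before C ends → C and B overlap.
D starts before C ends → C and D overlap.
E starts before C ends → C and E overlap.
F starts before C ends → C and F overlap.
D starts before B ends → B and D overlap.
E starts before B ends → B and E overlap.
F starts before B ends → B and F overlap.
E starts before D ends → D and E overlap.
F starts before D ends → D and F overlap.
F starts before E ends → E and F overlap.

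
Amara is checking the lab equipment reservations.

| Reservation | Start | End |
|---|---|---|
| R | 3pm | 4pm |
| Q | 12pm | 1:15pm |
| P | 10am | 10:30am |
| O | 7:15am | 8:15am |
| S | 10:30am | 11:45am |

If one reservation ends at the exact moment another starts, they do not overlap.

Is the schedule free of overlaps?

Yes

Check each pair: they overlap iff neither finishes before the other starts.
Sorted by start: O, P, S, Q, R.
P starts after O ends; O is clear from here.
S starts exactly when P ends (back-to-back, no overlap); P is clear from here.
Q starts after S ends; S is clear from here.
R starts after Q ends.
Every pair is clear; the schedule has no overlaps.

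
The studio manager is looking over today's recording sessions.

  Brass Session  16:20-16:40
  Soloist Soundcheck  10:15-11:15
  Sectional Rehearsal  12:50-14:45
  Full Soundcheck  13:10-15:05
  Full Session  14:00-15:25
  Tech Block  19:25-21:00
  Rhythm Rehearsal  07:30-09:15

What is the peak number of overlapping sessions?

Walk through starts and ends in time order (an end at T is processed before a start at T):
07:30 start Rhythm Rehearsal → 1
09:15 end Rhythm Rehearsal → 0
10:15 start Soloist Soundcheck → 1
11:15 end Soloist Soundcheck → 0
12:50 start Sectional Rehearsal → 1
13:10 start Full Soundcheck → 2
14:00 start Full Session → 3
14:45 end Sectional Rehearsal → 2
15:05 end Full Soundcheck → 1
15:25 end Full Session → 0
16:20 start Brass Session → 1
16:40 end Brass Session → 0
19:25 start Tech Block → 1
21:00 end Tech Block → 0
Peak is 3, at 14:00 (Full Session, Full Soundcheck, Sectional Rehearsal).

3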